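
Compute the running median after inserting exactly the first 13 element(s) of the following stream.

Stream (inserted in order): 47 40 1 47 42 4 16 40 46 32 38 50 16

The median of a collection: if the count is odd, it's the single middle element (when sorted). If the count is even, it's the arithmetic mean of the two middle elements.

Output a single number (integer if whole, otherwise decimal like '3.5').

Answer: 40

Derivation:
Step 1: insert 47 -> lo=[47] (size 1, max 47) hi=[] (size 0) -> median=47
Step 2: insert 40 -> lo=[40] (size 1, max 40) hi=[47] (size 1, min 47) -> median=43.5
Step 3: insert 1 -> lo=[1, 40] (size 2, max 40) hi=[47] (size 1, min 47) -> median=40
Step 4: insert 47 -> lo=[1, 40] (size 2, max 40) hi=[47, 47] (size 2, min 47) -> median=43.5
Step 5: insert 42 -> lo=[1, 40, 42] (size 3, max 42) hi=[47, 47] (size 2, min 47) -> median=42
Step 6: insert 4 -> lo=[1, 4, 40] (size 3, max 40) hi=[42, 47, 47] (size 3, min 42) -> median=41
Step 7: insert 16 -> lo=[1, 4, 16, 40] (size 4, max 40) hi=[42, 47, 47] (size 3, min 42) -> median=40
Step 8: insert 40 -> lo=[1, 4, 16, 40] (size 4, max 40) hi=[40, 42, 47, 47] (size 4, min 40) -> median=40
Step 9: insert 46 -> lo=[1, 4, 16, 40, 40] (size 5, max 40) hi=[42, 46, 47, 47] (size 4, min 42) -> median=40
Step 10: insert 32 -> lo=[1, 4, 16, 32, 40] (size 5, max 40) hi=[40, 42, 46, 47, 47] (size 5, min 40) -> median=40
Step 11: insert 38 -> lo=[1, 4, 16, 32, 38, 40] (size 6, max 40) hi=[40, 42, 46, 47, 47] (size 5, min 40) -> median=40
Step 12: insert 50 -> lo=[1, 4, 16, 32, 38, 40] (size 6, max 40) hi=[40, 42, 46, 47, 47, 50] (size 6, min 40) -> median=40
Step 13: insert 16 -> lo=[1, 4, 16, 16, 32, 38, 40] (size 7, max 40) hi=[40, 42, 46, 47, 47, 50] (size 6, min 40) -> median=40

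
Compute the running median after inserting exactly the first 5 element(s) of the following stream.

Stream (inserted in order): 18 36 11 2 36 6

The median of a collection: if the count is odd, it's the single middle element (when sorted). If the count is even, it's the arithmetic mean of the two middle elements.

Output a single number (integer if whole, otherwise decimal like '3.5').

Step 1: insert 18 -> lo=[18] (size 1, max 18) hi=[] (size 0) -> median=18
Step 2: insert 36 -> lo=[18] (size 1, max 18) hi=[36] (size 1, min 36) -> median=27
Step 3: insert 11 -> lo=[11, 18] (size 2, max 18) hi=[36] (size 1, min 36) -> median=18
Step 4: insert 2 -> lo=[2, 11] (size 2, max 11) hi=[18, 36] (size 2, min 18) -> median=14.5
Step 5: insert 36 -> lo=[2, 11, 18] (size 3, max 18) hi=[36, 36] (size 2, min 36) -> median=18

Answer: 18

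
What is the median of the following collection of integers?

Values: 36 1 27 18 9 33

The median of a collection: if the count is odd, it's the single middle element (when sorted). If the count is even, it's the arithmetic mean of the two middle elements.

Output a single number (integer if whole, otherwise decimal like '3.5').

Answer: 22.5

Derivation:
Step 1: insert 36 -> lo=[36] (size 1, max 36) hi=[] (size 0) -> median=36
Step 2: insert 1 -> lo=[1] (size 1, max 1) hi=[36] (size 1, min 36) -> median=18.5
Step 3: insert 27 -> lo=[1, 27] (size 2, max 27) hi=[36] (size 1, min 36) -> median=27
Step 4: insert 18 -> lo=[1, 18] (size 2, max 18) hi=[27, 36] (size 2, min 27) -> median=22.5
Step 5: insert 9 -> lo=[1, 9, 18] (size 3, max 18) hi=[27, 36] (size 2, min 27) -> median=18
Step 6: insert 33 -> lo=[1, 9, 18] (size 3, max 18) hi=[27, 33, 36] (size 3, min 27) -> median=22.5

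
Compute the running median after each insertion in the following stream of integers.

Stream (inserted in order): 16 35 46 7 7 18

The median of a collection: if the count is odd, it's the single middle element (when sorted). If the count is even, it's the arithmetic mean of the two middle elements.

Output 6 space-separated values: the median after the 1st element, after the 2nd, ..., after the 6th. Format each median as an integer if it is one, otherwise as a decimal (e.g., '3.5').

Answer: 16 25.5 35 25.5 16 17

Derivation:
Step 1: insert 16 -> lo=[16] (size 1, max 16) hi=[] (size 0) -> median=16
Step 2: insert 35 -> lo=[16] (size 1, max 16) hi=[35] (size 1, min 35) -> median=25.5
Step 3: insert 46 -> lo=[16, 35] (size 2, max 35) hi=[46] (size 1, min 46) -> median=35
Step 4: insert 7 -> lo=[7, 16] (size 2, max 16) hi=[35, 46] (size 2, min 35) -> median=25.5
Step 5: insert 7 -> lo=[7, 7, 16] (size 3, max 16) hi=[35, 46] (size 2, min 35) -> median=16
Step 6: insert 18 -> lo=[7, 7, 16] (size 3, max 16) hi=[18, 35, 46] (size 3, min 18) -> median=17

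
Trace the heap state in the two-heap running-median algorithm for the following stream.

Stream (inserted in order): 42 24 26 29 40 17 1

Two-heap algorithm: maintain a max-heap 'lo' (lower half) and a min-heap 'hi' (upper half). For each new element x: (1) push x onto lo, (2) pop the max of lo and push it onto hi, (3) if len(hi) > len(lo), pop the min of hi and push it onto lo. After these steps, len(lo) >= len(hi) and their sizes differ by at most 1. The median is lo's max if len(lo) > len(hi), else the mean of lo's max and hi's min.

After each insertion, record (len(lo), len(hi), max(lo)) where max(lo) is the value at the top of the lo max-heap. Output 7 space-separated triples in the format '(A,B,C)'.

Answer: (1,0,42) (1,1,24) (2,1,26) (2,2,26) (3,2,29) (3,3,26) (4,3,26)

Derivation:
Step 1: insert 42 -> lo=[42] hi=[] -> (len(lo)=1, len(hi)=0, max(lo)=42)
Step 2: insert 24 -> lo=[24] hi=[42] -> (len(lo)=1, len(hi)=1, max(lo)=24)
Step 3: insert 26 -> lo=[24, 26] hi=[42] -> (len(lo)=2, len(hi)=1, max(lo)=26)
Step 4: insert 29 -> lo=[24, 26] hi=[29, 42] -> (len(lo)=2, len(hi)=2, max(lo)=26)
Step 5: insert 40 -> lo=[24, 26, 29] hi=[40, 42] -> (len(lo)=3, len(hi)=2, max(lo)=29)
Step 6: insert 17 -> lo=[17, 24, 26] hi=[29, 40, 42] -> (len(lo)=3, len(hi)=3, max(lo)=26)
Step 7: insert 1 -> lo=[1, 17, 24, 26] hi=[29, 40, 42] -> (len(lo)=4, len(hi)=3, max(lo)=26)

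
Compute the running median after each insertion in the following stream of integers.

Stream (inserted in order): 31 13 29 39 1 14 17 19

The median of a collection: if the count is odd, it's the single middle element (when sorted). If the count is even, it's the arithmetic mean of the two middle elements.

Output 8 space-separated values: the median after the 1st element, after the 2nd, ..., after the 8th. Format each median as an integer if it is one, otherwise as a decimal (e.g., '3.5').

Answer: 31 22 29 30 29 21.5 17 18

Derivation:
Step 1: insert 31 -> lo=[31] (size 1, max 31) hi=[] (size 0) -> median=31
Step 2: insert 13 -> lo=[13] (size 1, max 13) hi=[31] (size 1, min 31) -> median=22
Step 3: insert 29 -> lo=[13, 29] (size 2, max 29) hi=[31] (size 1, min 31) -> median=29
Step 4: insert 39 -> lo=[13, 29] (size 2, max 29) hi=[31, 39] (size 2, min 31) -> median=30
Step 5: insert 1 -> lo=[1, 13, 29] (size 3, max 29) hi=[31, 39] (size 2, min 31) -> median=29
Step 6: insert 14 -> lo=[1, 13, 14] (size 3, max 14) hi=[29, 31, 39] (size 3, min 29) -> median=21.5
Step 7: insert 17 -> lo=[1, 13, 14, 17] (size 4, max 17) hi=[29, 31, 39] (size 3, min 29) -> median=17
Step 8: insert 19 -> lo=[1, 13, 14, 17] (size 4, max 17) hi=[19, 29, 31, 39] (size 4, min 19) -> median=18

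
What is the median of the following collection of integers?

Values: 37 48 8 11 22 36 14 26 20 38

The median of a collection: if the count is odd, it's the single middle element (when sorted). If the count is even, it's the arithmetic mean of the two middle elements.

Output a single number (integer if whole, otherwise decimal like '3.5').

Answer: 24

Derivation:
Step 1: insert 37 -> lo=[37] (size 1, max 37) hi=[] (size 0) -> median=37
Step 2: insert 48 -> lo=[37] (size 1, max 37) hi=[48] (size 1, min 48) -> median=42.5
Step 3: insert 8 -> lo=[8, 37] (size 2, max 37) hi=[48] (size 1, min 48) -> median=37
Step 4: insert 11 -> lo=[8, 11] (size 2, max 11) hi=[37, 48] (size 2, min 37) -> median=24
Step 5: insert 22 -> lo=[8, 11, 22] (size 3, max 22) hi=[37, 48] (size 2, min 37) -> median=22
Step 6: insert 36 -> lo=[8, 11, 22] (size 3, max 22) hi=[36, 37, 48] (size 3, min 36) -> median=29
Step 7: insert 14 -> lo=[8, 11, 14, 22] (size 4, max 22) hi=[36, 37, 48] (size 3, min 36) -> median=22
Step 8: insert 26 -> lo=[8, 11, 14, 22] (size 4, max 22) hi=[26, 36, 37, 48] (size 4, min 26) -> median=24
Step 9: insert 20 -> lo=[8, 11, 14, 20, 22] (size 5, max 22) hi=[26, 36, 37, 48] (size 4, min 26) -> median=22
Step 10: insert 38 -> lo=[8, 11, 14, 20, 22] (size 5, max 22) hi=[26, 36, 37, 38, 48] (size 5, min 26) -> median=24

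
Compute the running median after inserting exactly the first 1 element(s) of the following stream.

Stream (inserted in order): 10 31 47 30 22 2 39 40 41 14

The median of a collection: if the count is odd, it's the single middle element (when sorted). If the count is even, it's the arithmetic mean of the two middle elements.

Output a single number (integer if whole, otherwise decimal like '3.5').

Step 1: insert 10 -> lo=[10] (size 1, max 10) hi=[] (size 0) -> median=10

Answer: 10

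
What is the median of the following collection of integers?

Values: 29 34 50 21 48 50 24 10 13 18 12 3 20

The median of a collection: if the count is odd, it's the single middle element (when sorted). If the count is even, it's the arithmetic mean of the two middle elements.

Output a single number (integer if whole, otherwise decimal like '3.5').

Step 1: insert 29 -> lo=[29] (size 1, max 29) hi=[] (size 0) -> median=29
Step 2: insert 34 -> lo=[29] (size 1, max 29) hi=[34] (size 1, min 34) -> median=31.5
Step 3: insert 50 -> lo=[29, 34] (size 2, max 34) hi=[50] (size 1, min 50) -> median=34
Step 4: insert 21 -> lo=[21, 29] (size 2, max 29) hi=[34, 50] (size 2, min 34) -> median=31.5
Step 5: insert 48 -> lo=[21, 29, 34] (size 3, max 34) hi=[48, 50] (size 2, min 48) -> median=34
Step 6: insert 50 -> lo=[21, 29, 34] (size 3, max 34) hi=[48, 50, 50] (size 3, min 48) -> median=41
Step 7: insert 24 -> lo=[21, 24, 29, 34] (size 4, max 34) hi=[48, 50, 50] (size 3, min 48) -> median=34
Step 8: insert 10 -> lo=[10, 21, 24, 29] (size 4, max 29) hi=[34, 48, 50, 50] (size 4, min 34) -> median=31.5
Step 9: insert 13 -> lo=[10, 13, 21, 24, 29] (size 5, max 29) hi=[34, 48, 50, 50] (size 4, min 34) -> median=29
Step 10: insert 18 -> lo=[10, 13, 18, 21, 24] (size 5, max 24) hi=[29, 34, 48, 50, 50] (size 5, min 29) -> median=26.5
Step 11: insert 12 -> lo=[10, 12, 13, 18, 21, 24] (size 6, max 24) hi=[29, 34, 48, 50, 50] (size 5, min 29) -> median=24
Step 12: insert 3 -> lo=[3, 10, 12, 13, 18, 21] (size 6, max 21) hi=[24, 29, 34, 48, 50, 50] (size 6, min 24) -> median=22.5
Step 13: insert 20 -> lo=[3, 10, 12, 13, 18, 20, 21] (size 7, max 21) hi=[24, 29, 34, 48, 50, 50] (size 6, min 24) -> median=21

Answer: 21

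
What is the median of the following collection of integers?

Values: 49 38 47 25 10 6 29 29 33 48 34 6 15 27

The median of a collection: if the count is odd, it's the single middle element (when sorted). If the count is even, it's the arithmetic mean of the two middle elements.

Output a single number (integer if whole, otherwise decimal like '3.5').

Answer: 29

Derivation:
Step 1: insert 49 -> lo=[49] (size 1, max 49) hi=[] (size 0) -> median=49
Step 2: insert 38 -> lo=[38] (size 1, max 38) hi=[49] (size 1, min 49) -> median=43.5
Step 3: insert 47 -> lo=[38, 47] (size 2, max 47) hi=[49] (size 1, min 49) -> median=47
Step 4: insert 25 -> lo=[25, 38] (size 2, max 38) hi=[47, 49] (size 2, min 47) -> median=42.5
Step 5: insert 10 -> lo=[10, 25, 38] (size 3, max 38) hi=[47, 49] (size 2, min 47) -> median=38
Step 6: insert 6 -> lo=[6, 10, 25] (size 3, max 25) hi=[38, 47, 49] (size 3, min 38) -> median=31.5
Step 7: insert 29 -> lo=[6, 10, 25, 29] (size 4, max 29) hi=[38, 47, 49] (size 3, min 38) -> median=29
Step 8: insert 29 -> lo=[6, 10, 25, 29] (size 4, max 29) hi=[29, 38, 47, 49] (size 4, min 29) -> median=29
Step 9: insert 33 -> lo=[6, 10, 25, 29, 29] (size 5, max 29) hi=[33, 38, 47, 49] (size 4, min 33) -> median=29
Step 10: insert 48 -> lo=[6, 10, 25, 29, 29] (size 5, max 29) hi=[33, 38, 47, 48, 49] (size 5, min 33) -> median=31
Step 11: insert 34 -> lo=[6, 10, 25, 29, 29, 33] (size 6, max 33) hi=[34, 38, 47, 48, 49] (size 5, min 34) -> median=33
Step 12: insert 6 -> lo=[6, 6, 10, 25, 29, 29] (size 6, max 29) hi=[33, 34, 38, 47, 48, 49] (size 6, min 33) -> median=31
Step 13: insert 15 -> lo=[6, 6, 10, 15, 25, 29, 29] (size 7, max 29) hi=[33, 34, 38, 47, 48, 49] (size 6, min 33) -> median=29
Step 14: insert 27 -> lo=[6, 6, 10, 15, 25, 27, 29] (size 7, max 29) hi=[29, 33, 34, 38, 47, 48, 49] (size 7, min 29) -> median=29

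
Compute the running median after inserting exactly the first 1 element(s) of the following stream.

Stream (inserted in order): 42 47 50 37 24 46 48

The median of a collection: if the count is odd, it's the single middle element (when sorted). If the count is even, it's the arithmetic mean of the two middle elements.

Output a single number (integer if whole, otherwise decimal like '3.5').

Step 1: insert 42 -> lo=[42] (size 1, max 42) hi=[] (size 0) -> median=42

Answer: 42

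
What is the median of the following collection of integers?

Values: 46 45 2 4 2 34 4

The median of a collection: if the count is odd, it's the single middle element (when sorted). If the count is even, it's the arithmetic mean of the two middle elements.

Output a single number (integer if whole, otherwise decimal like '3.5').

Answer: 4

Derivation:
Step 1: insert 46 -> lo=[46] (size 1, max 46) hi=[] (size 0) -> median=46
Step 2: insert 45 -> lo=[45] (size 1, max 45) hi=[46] (size 1, min 46) -> median=45.5
Step 3: insert 2 -> lo=[2, 45] (size 2, max 45) hi=[46] (size 1, min 46) -> median=45
Step 4: insert 4 -> lo=[2, 4] (size 2, max 4) hi=[45, 46] (size 2, min 45) -> median=24.5
Step 5: insert 2 -> lo=[2, 2, 4] (size 3, max 4) hi=[45, 46] (size 2, min 45) -> median=4
Step 6: insert 34 -> lo=[2, 2, 4] (size 3, max 4) hi=[34, 45, 46] (size 3, min 34) -> median=19
Step 7: insert 4 -> lo=[2, 2, 4, 4] (size 4, max 4) hi=[34, 45, 46] (size 3, min 34) -> median=4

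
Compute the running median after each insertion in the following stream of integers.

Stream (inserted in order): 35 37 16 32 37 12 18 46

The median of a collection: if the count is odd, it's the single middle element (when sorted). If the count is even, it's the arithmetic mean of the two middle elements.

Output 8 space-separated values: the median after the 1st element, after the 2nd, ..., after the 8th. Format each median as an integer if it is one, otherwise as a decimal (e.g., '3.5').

Answer: 35 36 35 33.5 35 33.5 32 33.5

Derivation:
Step 1: insert 35 -> lo=[35] (size 1, max 35) hi=[] (size 0) -> median=35
Step 2: insert 37 -> lo=[35] (size 1, max 35) hi=[37] (size 1, min 37) -> median=36
Step 3: insert 16 -> lo=[16, 35] (size 2, max 35) hi=[37] (size 1, min 37) -> median=35
Step 4: insert 32 -> lo=[16, 32] (size 2, max 32) hi=[35, 37] (size 2, min 35) -> median=33.5
Step 5: insert 37 -> lo=[16, 32, 35] (size 3, max 35) hi=[37, 37] (size 2, min 37) -> median=35
Step 6: insert 12 -> lo=[12, 16, 32] (size 3, max 32) hi=[35, 37, 37] (size 3, min 35) -> median=33.5
Step 7: insert 18 -> lo=[12, 16, 18, 32] (size 4, max 32) hi=[35, 37, 37] (size 3, min 35) -> median=32
Step 8: insert 46 -> lo=[12, 16, 18, 32] (size 4, max 32) hi=[35, 37, 37, 46] (size 4, min 35) -> median=33.5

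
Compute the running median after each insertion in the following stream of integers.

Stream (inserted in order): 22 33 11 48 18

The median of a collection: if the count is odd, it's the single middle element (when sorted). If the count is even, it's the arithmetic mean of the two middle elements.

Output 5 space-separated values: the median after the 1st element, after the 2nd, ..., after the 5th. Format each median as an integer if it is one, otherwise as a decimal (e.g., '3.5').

Step 1: insert 22 -> lo=[22] (size 1, max 22) hi=[] (size 0) -> median=22
Step 2: insert 33 -> lo=[22] (size 1, max 22) hi=[33] (size 1, min 33) -> median=27.5
Step 3: insert 11 -> lo=[11, 22] (size 2, max 22) hi=[33] (size 1, min 33) -> median=22
Step 4: insert 48 -> lo=[11, 22] (size 2, max 22) hi=[33, 48] (size 2, min 33) -> median=27.5
Step 5: insert 18 -> lo=[11, 18, 22] (size 3, max 22) hi=[33, 48] (size 2, min 33) -> median=22

Answer: 22 27.5 22 27.5 22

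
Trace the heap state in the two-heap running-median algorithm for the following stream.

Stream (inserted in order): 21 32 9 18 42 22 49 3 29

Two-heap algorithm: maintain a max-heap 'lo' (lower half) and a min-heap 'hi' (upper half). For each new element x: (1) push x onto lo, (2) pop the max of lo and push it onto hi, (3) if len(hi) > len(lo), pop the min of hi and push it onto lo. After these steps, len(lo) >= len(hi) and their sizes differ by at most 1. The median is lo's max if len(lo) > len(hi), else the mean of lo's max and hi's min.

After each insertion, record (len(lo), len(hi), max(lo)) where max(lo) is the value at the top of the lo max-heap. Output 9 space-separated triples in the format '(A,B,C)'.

Answer: (1,0,21) (1,1,21) (2,1,21) (2,2,18) (3,2,21) (3,3,21) (4,3,22) (4,4,21) (5,4,22)

Derivation:
Step 1: insert 21 -> lo=[21] hi=[] -> (len(lo)=1, len(hi)=0, max(lo)=21)
Step 2: insert 32 -> lo=[21] hi=[32] -> (len(lo)=1, len(hi)=1, max(lo)=21)
Step 3: insert 9 -> lo=[9, 21] hi=[32] -> (len(lo)=2, len(hi)=1, max(lo)=21)
Step 4: insert 18 -> lo=[9, 18] hi=[21, 32] -> (len(lo)=2, len(hi)=2, max(lo)=18)
Step 5: insert 42 -> lo=[9, 18, 21] hi=[32, 42] -> (len(lo)=3, len(hi)=2, max(lo)=21)
Step 6: insert 22 -> lo=[9, 18, 21] hi=[22, 32, 42] -> (len(lo)=3, len(hi)=3, max(lo)=21)
Step 7: insert 49 -> lo=[9, 18, 21, 22] hi=[32, 42, 49] -> (len(lo)=4, len(hi)=3, max(lo)=22)
Step 8: insert 3 -> lo=[3, 9, 18, 21] hi=[22, 32, 42, 49] -> (len(lo)=4, len(hi)=4, max(lo)=21)
Step 9: insert 29 -> lo=[3, 9, 18, 21, 22] hi=[29, 32, 42, 49] -> (len(lo)=5, len(hi)=4, max(lo)=22)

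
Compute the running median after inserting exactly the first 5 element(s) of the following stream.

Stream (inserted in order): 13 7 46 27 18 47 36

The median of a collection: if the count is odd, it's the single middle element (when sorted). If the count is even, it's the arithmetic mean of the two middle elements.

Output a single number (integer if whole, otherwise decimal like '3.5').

Step 1: insert 13 -> lo=[13] (size 1, max 13) hi=[] (size 0) -> median=13
Step 2: insert 7 -> lo=[7] (size 1, max 7) hi=[13] (size 1, min 13) -> median=10
Step 3: insert 46 -> lo=[7, 13] (size 2, max 13) hi=[46] (size 1, min 46) -> median=13
Step 4: insert 27 -> lo=[7, 13] (size 2, max 13) hi=[27, 46] (size 2, min 27) -> median=20
Step 5: insert 18 -> lo=[7, 13, 18] (size 3, max 18) hi=[27, 46] (size 2, min 27) -> median=18

Answer: 18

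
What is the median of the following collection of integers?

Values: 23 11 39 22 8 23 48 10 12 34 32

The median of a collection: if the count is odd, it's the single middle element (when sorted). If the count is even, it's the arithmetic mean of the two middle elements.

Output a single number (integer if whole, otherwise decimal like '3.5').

Step 1: insert 23 -> lo=[23] (size 1, max 23) hi=[] (size 0) -> median=23
Step 2: insert 11 -> lo=[11] (size 1, max 11) hi=[23] (size 1, min 23) -> median=17
Step 3: insert 39 -> lo=[11, 23] (size 2, max 23) hi=[39] (size 1, min 39) -> median=23
Step 4: insert 22 -> lo=[11, 22] (size 2, max 22) hi=[23, 39] (size 2, min 23) -> median=22.5
Step 5: insert 8 -> lo=[8, 11, 22] (size 3, max 22) hi=[23, 39] (size 2, min 23) -> median=22
Step 6: insert 23 -> lo=[8, 11, 22] (size 3, max 22) hi=[23, 23, 39] (size 3, min 23) -> median=22.5
Step 7: insert 48 -> lo=[8, 11, 22, 23] (size 4, max 23) hi=[23, 39, 48] (size 3, min 23) -> median=23
Step 8: insert 10 -> lo=[8, 10, 11, 22] (size 4, max 22) hi=[23, 23, 39, 48] (size 4, min 23) -> median=22.5
Step 9: insert 12 -> lo=[8, 10, 11, 12, 22] (size 5, max 22) hi=[23, 23, 39, 48] (size 4, min 23) -> median=22
Step 10: insert 34 -> lo=[8, 10, 11, 12, 22] (size 5, max 22) hi=[23, 23, 34, 39, 48] (size 5, min 23) -> median=22.5
Step 11: insert 32 -> lo=[8, 10, 11, 12, 22, 23] (size 6, max 23) hi=[23, 32, 34, 39, 48] (size 5, min 23) -> median=23

Answer: 23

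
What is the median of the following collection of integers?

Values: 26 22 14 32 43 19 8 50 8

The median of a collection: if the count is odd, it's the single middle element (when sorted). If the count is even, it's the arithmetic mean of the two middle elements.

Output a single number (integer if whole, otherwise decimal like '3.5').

Answer: 22

Derivation:
Step 1: insert 26 -> lo=[26] (size 1, max 26) hi=[] (size 0) -> median=26
Step 2: insert 22 -> lo=[22] (size 1, max 22) hi=[26] (size 1, min 26) -> median=24
Step 3: insert 14 -> lo=[14, 22] (size 2, max 22) hi=[26] (size 1, min 26) -> median=22
Step 4: insert 32 -> lo=[14, 22] (size 2, max 22) hi=[26, 32] (size 2, min 26) -> median=24
Step 5: insert 43 -> lo=[14, 22, 26] (size 3, max 26) hi=[32, 43] (size 2, min 32) -> median=26
Step 6: insert 19 -> lo=[14, 19, 22] (size 3, max 22) hi=[26, 32, 43] (size 3, min 26) -> median=24
Step 7: insert 8 -> lo=[8, 14, 19, 22] (size 4, max 22) hi=[26, 32, 43] (size 3, min 26) -> median=22
Step 8: insert 50 -> lo=[8, 14, 19, 22] (size 4, max 22) hi=[26, 32, 43, 50] (size 4, min 26) -> median=24
Step 9: insert 8 -> lo=[8, 8, 14, 19, 22] (size 5, max 22) hi=[26, 32, 43, 50] (size 4, min 26) -> median=22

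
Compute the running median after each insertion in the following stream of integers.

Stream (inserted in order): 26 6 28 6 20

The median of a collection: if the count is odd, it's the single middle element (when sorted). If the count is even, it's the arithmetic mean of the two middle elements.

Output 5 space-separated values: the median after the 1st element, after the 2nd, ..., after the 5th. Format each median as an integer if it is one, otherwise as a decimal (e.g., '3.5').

Answer: 26 16 26 16 20

Derivation:
Step 1: insert 26 -> lo=[26] (size 1, max 26) hi=[] (size 0) -> median=26
Step 2: insert 6 -> lo=[6] (size 1, max 6) hi=[26] (size 1, min 26) -> median=16
Step 3: insert 28 -> lo=[6, 26] (size 2, max 26) hi=[28] (size 1, min 28) -> median=26
Step 4: insert 6 -> lo=[6, 6] (size 2, max 6) hi=[26, 28] (size 2, min 26) -> median=16
Step 5: insert 20 -> lo=[6, 6, 20] (size 3, max 20) hi=[26, 28] (size 2, min 26) -> median=20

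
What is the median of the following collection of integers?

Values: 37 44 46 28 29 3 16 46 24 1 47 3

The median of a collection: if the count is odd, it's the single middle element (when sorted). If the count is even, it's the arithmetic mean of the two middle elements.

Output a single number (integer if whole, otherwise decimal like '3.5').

Answer: 28.5

Derivation:
Step 1: insert 37 -> lo=[37] (size 1, max 37) hi=[] (size 0) -> median=37
Step 2: insert 44 -> lo=[37] (size 1, max 37) hi=[44] (size 1, min 44) -> median=40.5
Step 3: insert 46 -> lo=[37, 44] (size 2, max 44) hi=[46] (size 1, min 46) -> median=44
Step 4: insert 28 -> lo=[28, 37] (size 2, max 37) hi=[44, 46] (size 2, min 44) -> median=40.5
Step 5: insert 29 -> lo=[28, 29, 37] (size 3, max 37) hi=[44, 46] (size 2, min 44) -> median=37
Step 6: insert 3 -> lo=[3, 28, 29] (size 3, max 29) hi=[37, 44, 46] (size 3, min 37) -> median=33
Step 7: insert 16 -> lo=[3, 16, 28, 29] (size 4, max 29) hi=[37, 44, 46] (size 3, min 37) -> median=29
Step 8: insert 46 -> lo=[3, 16, 28, 29] (size 4, max 29) hi=[37, 44, 46, 46] (size 4, min 37) -> median=33
Step 9: insert 24 -> lo=[3, 16, 24, 28, 29] (size 5, max 29) hi=[37, 44, 46, 46] (size 4, min 37) -> median=29
Step 10: insert 1 -> lo=[1, 3, 16, 24, 28] (size 5, max 28) hi=[29, 37, 44, 46, 46] (size 5, min 29) -> median=28.5
Step 11: insert 47 -> lo=[1, 3, 16, 24, 28, 29] (size 6, max 29) hi=[37, 44, 46, 46, 47] (size 5, min 37) -> median=29
Step 12: insert 3 -> lo=[1, 3, 3, 16, 24, 28] (size 6, max 28) hi=[29, 37, 44, 46, 46, 47] (size 6, min 29) -> median=28.5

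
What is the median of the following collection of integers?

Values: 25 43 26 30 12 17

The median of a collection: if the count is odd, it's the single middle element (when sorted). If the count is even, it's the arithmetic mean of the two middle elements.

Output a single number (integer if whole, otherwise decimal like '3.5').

Answer: 25.5

Derivation:
Step 1: insert 25 -> lo=[25] (size 1, max 25) hi=[] (size 0) -> median=25
Step 2: insert 43 -> lo=[25] (size 1, max 25) hi=[43] (size 1, min 43) -> median=34
Step 3: insert 26 -> lo=[25, 26] (size 2, max 26) hi=[43] (size 1, min 43) -> median=26
Step 4: insert 30 -> lo=[25, 26] (size 2, max 26) hi=[30, 43] (size 2, min 30) -> median=28
Step 5: insert 12 -> lo=[12, 25, 26] (size 3, max 26) hi=[30, 43] (size 2, min 30) -> median=26
Step 6: insert 17 -> lo=[12, 17, 25] (size 3, max 25) hi=[26, 30, 43] (size 3, min 26) -> median=25.5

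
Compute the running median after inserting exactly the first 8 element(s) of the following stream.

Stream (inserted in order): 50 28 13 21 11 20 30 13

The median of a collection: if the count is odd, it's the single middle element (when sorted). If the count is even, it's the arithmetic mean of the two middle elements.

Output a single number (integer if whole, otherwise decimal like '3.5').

Step 1: insert 50 -> lo=[50] (size 1, max 50) hi=[] (size 0) -> median=50
Step 2: insert 28 -> lo=[28] (size 1, max 28) hi=[50] (size 1, min 50) -> median=39
Step 3: insert 13 -> lo=[13, 28] (size 2, max 28) hi=[50] (size 1, min 50) -> median=28
Step 4: insert 21 -> lo=[13, 21] (size 2, max 21) hi=[28, 50] (size 2, min 28) -> median=24.5
Step 5: insert 11 -> lo=[11, 13, 21] (size 3, max 21) hi=[28, 50] (size 2, min 28) -> median=21
Step 6: insert 20 -> lo=[11, 13, 20] (size 3, max 20) hi=[21, 28, 50] (size 3, min 21) -> median=20.5
Step 7: insert 30 -> lo=[11, 13, 20, 21] (size 4, max 21) hi=[28, 30, 50] (size 3, min 28) -> median=21
Step 8: insert 13 -> lo=[11, 13, 13, 20] (size 4, max 20) hi=[21, 28, 30, 50] (size 4, min 21) -> median=20.5

Answer: 20.5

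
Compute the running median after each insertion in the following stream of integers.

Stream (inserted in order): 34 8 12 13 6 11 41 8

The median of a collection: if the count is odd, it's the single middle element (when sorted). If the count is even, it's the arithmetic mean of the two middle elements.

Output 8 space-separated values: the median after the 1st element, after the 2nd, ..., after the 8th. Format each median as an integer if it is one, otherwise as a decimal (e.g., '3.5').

Step 1: insert 34 -> lo=[34] (size 1, max 34) hi=[] (size 0) -> median=34
Step 2: insert 8 -> lo=[8] (size 1, max 8) hi=[34] (size 1, min 34) -> median=21
Step 3: insert 12 -> lo=[8, 12] (size 2, max 12) hi=[34] (size 1, min 34) -> median=12
Step 4: insert 13 -> lo=[8, 12] (size 2, max 12) hi=[13, 34] (size 2, min 13) -> median=12.5
Step 5: insert 6 -> lo=[6, 8, 12] (size 3, max 12) hi=[13, 34] (size 2, min 13) -> median=12
Step 6: insert 11 -> lo=[6, 8, 11] (size 3, max 11) hi=[12, 13, 34] (size 3, min 12) -> median=11.5
Step 7: insert 41 -> lo=[6, 8, 11, 12] (size 4, max 12) hi=[13, 34, 41] (size 3, min 13) -> median=12
Step 8: insert 8 -> lo=[6, 8, 8, 11] (size 4, max 11) hi=[12, 13, 34, 41] (size 4, min 12) -> median=11.5

Answer: 34 21 12 12.5 12 11.5 12 11.5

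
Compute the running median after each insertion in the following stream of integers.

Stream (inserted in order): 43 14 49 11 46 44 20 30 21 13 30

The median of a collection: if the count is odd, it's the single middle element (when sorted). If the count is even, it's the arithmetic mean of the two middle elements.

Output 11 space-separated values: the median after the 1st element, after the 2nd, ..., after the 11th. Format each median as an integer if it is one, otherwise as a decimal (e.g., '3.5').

Answer: 43 28.5 43 28.5 43 43.5 43 36.5 30 25.5 30

Derivation:
Step 1: insert 43 -> lo=[43] (size 1, max 43) hi=[] (size 0) -> median=43
Step 2: insert 14 -> lo=[14] (size 1, max 14) hi=[43] (size 1, min 43) -> median=28.5
Step 3: insert 49 -> lo=[14, 43] (size 2, max 43) hi=[49] (size 1, min 49) -> median=43
Step 4: insert 11 -> lo=[11, 14] (size 2, max 14) hi=[43, 49] (size 2, min 43) -> median=28.5
Step 5: insert 46 -> lo=[11, 14, 43] (size 3, max 43) hi=[46, 49] (size 2, min 46) -> median=43
Step 6: insert 44 -> lo=[11, 14, 43] (size 3, max 43) hi=[44, 46, 49] (size 3, min 44) -> median=43.5
Step 7: insert 20 -> lo=[11, 14, 20, 43] (size 4, max 43) hi=[44, 46, 49] (size 3, min 44) -> median=43
Step 8: insert 30 -> lo=[11, 14, 20, 30] (size 4, max 30) hi=[43, 44, 46, 49] (size 4, min 43) -> median=36.5
Step 9: insert 21 -> lo=[11, 14, 20, 21, 30] (size 5, max 30) hi=[43, 44, 46, 49] (size 4, min 43) -> median=30
Step 10: insert 13 -> lo=[11, 13, 14, 20, 21] (size 5, max 21) hi=[30, 43, 44, 46, 49] (size 5, min 30) -> median=25.5
Step 11: insert 30 -> lo=[11, 13, 14, 20, 21, 30] (size 6, max 30) hi=[30, 43, 44, 46, 49] (size 5, min 30) -> median=30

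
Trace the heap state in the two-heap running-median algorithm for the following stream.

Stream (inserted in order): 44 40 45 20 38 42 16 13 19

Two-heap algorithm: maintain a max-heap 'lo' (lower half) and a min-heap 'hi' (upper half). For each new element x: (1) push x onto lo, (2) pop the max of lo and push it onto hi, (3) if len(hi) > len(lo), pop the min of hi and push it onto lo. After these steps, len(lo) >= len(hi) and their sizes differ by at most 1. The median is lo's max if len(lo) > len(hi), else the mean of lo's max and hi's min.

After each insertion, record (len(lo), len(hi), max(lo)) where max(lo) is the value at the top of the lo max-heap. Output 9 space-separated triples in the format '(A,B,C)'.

Answer: (1,0,44) (1,1,40) (2,1,44) (2,2,40) (3,2,40) (3,3,40) (4,3,40) (4,4,38) (5,4,38)

Derivation:
Step 1: insert 44 -> lo=[44] hi=[] -> (len(lo)=1, len(hi)=0, max(lo)=44)
Step 2: insert 40 -> lo=[40] hi=[44] -> (len(lo)=1, len(hi)=1, max(lo)=40)
Step 3: insert 45 -> lo=[40, 44] hi=[45] -> (len(lo)=2, len(hi)=1, max(lo)=44)
Step 4: insert 20 -> lo=[20, 40] hi=[44, 45] -> (len(lo)=2, len(hi)=2, max(lo)=40)
Step 5: insert 38 -> lo=[20, 38, 40] hi=[44, 45] -> (len(lo)=3, len(hi)=2, max(lo)=40)
Step 6: insert 42 -> lo=[20, 38, 40] hi=[42, 44, 45] -> (len(lo)=3, len(hi)=3, max(lo)=40)
Step 7: insert 16 -> lo=[16, 20, 38, 40] hi=[42, 44, 45] -> (len(lo)=4, len(hi)=3, max(lo)=40)
Step 8: insert 13 -> lo=[13, 16, 20, 38] hi=[40, 42, 44, 45] -> (len(lo)=4, len(hi)=4, max(lo)=38)
Step 9: insert 19 -> lo=[13, 16, 19, 20, 38] hi=[40, 42, 44, 45] -> (len(lo)=5, len(hi)=4, max(lo)=38)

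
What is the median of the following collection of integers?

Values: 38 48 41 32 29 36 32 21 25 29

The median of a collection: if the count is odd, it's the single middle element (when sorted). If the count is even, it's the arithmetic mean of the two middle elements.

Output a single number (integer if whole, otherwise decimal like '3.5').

Answer: 32

Derivation:
Step 1: insert 38 -> lo=[38] (size 1, max 38) hi=[] (size 0) -> median=38
Step 2: insert 48 -> lo=[38] (size 1, max 38) hi=[48] (size 1, min 48) -> median=43
Step 3: insert 41 -> lo=[38, 41] (size 2, max 41) hi=[48] (size 1, min 48) -> median=41
Step 4: insert 32 -> lo=[32, 38] (size 2, max 38) hi=[41, 48] (size 2, min 41) -> median=39.5
Step 5: insert 29 -> lo=[29, 32, 38] (size 3, max 38) hi=[41, 48] (size 2, min 41) -> median=38
Step 6: insert 36 -> lo=[29, 32, 36] (size 3, max 36) hi=[38, 41, 48] (size 3, min 38) -> median=37
Step 7: insert 32 -> lo=[29, 32, 32, 36] (size 4, max 36) hi=[38, 41, 48] (size 3, min 38) -> median=36
Step 8: insert 21 -> lo=[21, 29, 32, 32] (size 4, max 32) hi=[36, 38, 41, 48] (size 4, min 36) -> median=34
Step 9: insert 25 -> lo=[21, 25, 29, 32, 32] (size 5, max 32) hi=[36, 38, 41, 48] (size 4, min 36) -> median=32
Step 10: insert 29 -> lo=[21, 25, 29, 29, 32] (size 5, max 32) hi=[32, 36, 38, 41, 48] (size 5, min 32) -> median=32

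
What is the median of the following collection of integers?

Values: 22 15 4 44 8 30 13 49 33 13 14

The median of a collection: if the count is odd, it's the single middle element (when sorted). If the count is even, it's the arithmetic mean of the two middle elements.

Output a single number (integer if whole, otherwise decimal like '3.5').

Answer: 15

Derivation:
Step 1: insert 22 -> lo=[22] (size 1, max 22) hi=[] (size 0) -> median=22
Step 2: insert 15 -> lo=[15] (size 1, max 15) hi=[22] (size 1, min 22) -> median=18.5
Step 3: insert 4 -> lo=[4, 15] (size 2, max 15) hi=[22] (size 1, min 22) -> median=15
Step 4: insert 44 -> lo=[4, 15] (size 2, max 15) hi=[22, 44] (size 2, min 22) -> median=18.5
Step 5: insert 8 -> lo=[4, 8, 15] (size 3, max 15) hi=[22, 44] (size 2, min 22) -> median=15
Step 6: insert 30 -> lo=[4, 8, 15] (size 3, max 15) hi=[22, 30, 44] (size 3, min 22) -> median=18.5
Step 7: insert 13 -> lo=[4, 8, 13, 15] (size 4, max 15) hi=[22, 30, 44] (size 3, min 22) -> median=15
Step 8: insert 49 -> lo=[4, 8, 13, 15] (size 4, max 15) hi=[22, 30, 44, 49] (size 4, min 22) -> median=18.5
Step 9: insert 33 -> lo=[4, 8, 13, 15, 22] (size 5, max 22) hi=[30, 33, 44, 49] (size 4, min 30) -> median=22
Step 10: insert 13 -> lo=[4, 8, 13, 13, 15] (size 5, max 15) hi=[22, 30, 33, 44, 49] (size 5, min 22) -> median=18.5
Step 11: insert 14 -> lo=[4, 8, 13, 13, 14, 15] (size 6, max 15) hi=[22, 30, 33, 44, 49] (size 5, min 22) -> median=15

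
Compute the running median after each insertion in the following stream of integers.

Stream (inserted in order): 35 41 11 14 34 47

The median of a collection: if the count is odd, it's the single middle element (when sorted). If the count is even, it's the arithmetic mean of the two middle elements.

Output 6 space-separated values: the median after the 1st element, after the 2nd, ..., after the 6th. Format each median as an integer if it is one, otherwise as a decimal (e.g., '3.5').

Answer: 35 38 35 24.5 34 34.5

Derivation:
Step 1: insert 35 -> lo=[35] (size 1, max 35) hi=[] (size 0) -> median=35
Step 2: insert 41 -> lo=[35] (size 1, max 35) hi=[41] (size 1, min 41) -> median=38
Step 3: insert 11 -> lo=[11, 35] (size 2, max 35) hi=[41] (size 1, min 41) -> median=35
Step 4: insert 14 -> lo=[11, 14] (size 2, max 14) hi=[35, 41] (size 2, min 35) -> median=24.5
Step 5: insert 34 -> lo=[11, 14, 34] (size 3, max 34) hi=[35, 41] (size 2, min 35) -> median=34
Step 6: insert 47 -> lo=[11, 14, 34] (size 3, max 34) hi=[35, 41, 47] (size 3, min 35) -> median=34.5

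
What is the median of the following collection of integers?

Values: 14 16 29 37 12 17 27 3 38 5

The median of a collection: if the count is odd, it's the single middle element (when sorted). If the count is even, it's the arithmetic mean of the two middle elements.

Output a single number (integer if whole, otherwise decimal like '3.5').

Step 1: insert 14 -> lo=[14] (size 1, max 14) hi=[] (size 0) -> median=14
Step 2: insert 16 -> lo=[14] (size 1, max 14) hi=[16] (size 1, min 16) -> median=15
Step 3: insert 29 -> lo=[14, 16] (size 2, max 16) hi=[29] (size 1, min 29) -> median=16
Step 4: insert 37 -> lo=[14, 16] (size 2, max 16) hi=[29, 37] (size 2, min 29) -> median=22.5
Step 5: insert 12 -> lo=[12, 14, 16] (size 3, max 16) hi=[29, 37] (size 2, min 29) -> median=16
Step 6: insert 17 -> lo=[12, 14, 16] (size 3, max 16) hi=[17, 29, 37] (size 3, min 17) -> median=16.5
Step 7: insert 27 -> lo=[12, 14, 16, 17] (size 4, max 17) hi=[27, 29, 37] (size 3, min 27) -> median=17
Step 8: insert 3 -> lo=[3, 12, 14, 16] (size 4, max 16) hi=[17, 27, 29, 37] (size 4, min 17) -> median=16.5
Step 9: insert 38 -> lo=[3, 12, 14, 16, 17] (size 5, max 17) hi=[27, 29, 37, 38] (size 4, min 27) -> median=17
Step 10: insert 5 -> lo=[3, 5, 12, 14, 16] (size 5, max 16) hi=[17, 27, 29, 37, 38] (size 5, min 17) -> median=16.5

Answer: 16.5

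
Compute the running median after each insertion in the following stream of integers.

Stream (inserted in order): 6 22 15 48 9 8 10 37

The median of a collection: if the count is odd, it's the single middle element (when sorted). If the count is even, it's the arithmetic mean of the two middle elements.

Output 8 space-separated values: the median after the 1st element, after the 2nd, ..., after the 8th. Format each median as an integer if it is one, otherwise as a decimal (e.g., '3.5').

Answer: 6 14 15 18.5 15 12 10 12.5

Derivation:
Step 1: insert 6 -> lo=[6] (size 1, max 6) hi=[] (size 0) -> median=6
Step 2: insert 22 -> lo=[6] (size 1, max 6) hi=[22] (size 1, min 22) -> median=14
Step 3: insert 15 -> lo=[6, 15] (size 2, max 15) hi=[22] (size 1, min 22) -> median=15
Step 4: insert 48 -> lo=[6, 15] (size 2, max 15) hi=[22, 48] (size 2, min 22) -> median=18.5
Step 5: insert 9 -> lo=[6, 9, 15] (size 3, max 15) hi=[22, 48] (size 2, min 22) -> median=15
Step 6: insert 8 -> lo=[6, 8, 9] (size 3, max 9) hi=[15, 22, 48] (size 3, min 15) -> median=12
Step 7: insert 10 -> lo=[6, 8, 9, 10] (size 4, max 10) hi=[15, 22, 48] (size 3, min 15) -> median=10
Step 8: insert 37 -> lo=[6, 8, 9, 10] (size 4, max 10) hi=[15, 22, 37, 48] (size 4, min 15) -> median=12.5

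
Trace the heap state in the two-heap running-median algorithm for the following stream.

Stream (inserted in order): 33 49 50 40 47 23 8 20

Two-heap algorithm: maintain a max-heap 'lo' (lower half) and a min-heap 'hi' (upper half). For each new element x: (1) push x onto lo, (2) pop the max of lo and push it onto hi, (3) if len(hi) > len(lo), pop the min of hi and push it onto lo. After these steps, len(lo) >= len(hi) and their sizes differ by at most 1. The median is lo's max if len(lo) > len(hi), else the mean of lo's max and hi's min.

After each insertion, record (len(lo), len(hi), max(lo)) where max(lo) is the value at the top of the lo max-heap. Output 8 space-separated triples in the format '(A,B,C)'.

Answer: (1,0,33) (1,1,33) (2,1,49) (2,2,40) (3,2,47) (3,3,40) (4,3,40) (4,4,33)

Derivation:
Step 1: insert 33 -> lo=[33] hi=[] -> (len(lo)=1, len(hi)=0, max(lo)=33)
Step 2: insert 49 -> lo=[33] hi=[49] -> (len(lo)=1, len(hi)=1, max(lo)=33)
Step 3: insert 50 -> lo=[33, 49] hi=[50] -> (len(lo)=2, len(hi)=1, max(lo)=49)
Step 4: insert 40 -> lo=[33, 40] hi=[49, 50] -> (len(lo)=2, len(hi)=2, max(lo)=40)
Step 5: insert 47 -> lo=[33, 40, 47] hi=[49, 50] -> (len(lo)=3, len(hi)=2, max(lo)=47)
Step 6: insert 23 -> lo=[23, 33, 40] hi=[47, 49, 50] -> (len(lo)=3, len(hi)=3, max(lo)=40)
Step 7: insert 8 -> lo=[8, 23, 33, 40] hi=[47, 49, 50] -> (len(lo)=4, len(hi)=3, max(lo)=40)
Step 8: insert 20 -> lo=[8, 20, 23, 33] hi=[40, 47, 49, 50] -> (len(lo)=4, len(hi)=4, max(lo)=33)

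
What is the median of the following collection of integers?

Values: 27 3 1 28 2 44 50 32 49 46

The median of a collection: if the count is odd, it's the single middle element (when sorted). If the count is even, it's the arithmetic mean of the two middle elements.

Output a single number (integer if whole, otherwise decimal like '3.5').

Answer: 30

Derivation:
Step 1: insert 27 -> lo=[27] (size 1, max 27) hi=[] (size 0) -> median=27
Step 2: insert 3 -> lo=[3] (size 1, max 3) hi=[27] (size 1, min 27) -> median=15
Step 3: insert 1 -> lo=[1, 3] (size 2, max 3) hi=[27] (size 1, min 27) -> median=3
Step 4: insert 28 -> lo=[1, 3] (size 2, max 3) hi=[27, 28] (size 2, min 27) -> median=15
Step 5: insert 2 -> lo=[1, 2, 3] (size 3, max 3) hi=[27, 28] (size 2, min 27) -> median=3
Step 6: insert 44 -> lo=[1, 2, 3] (size 3, max 3) hi=[27, 28, 44] (size 3, min 27) -> median=15
Step 7: insert 50 -> lo=[1, 2, 3, 27] (size 4, max 27) hi=[28, 44, 50] (size 3, min 28) -> median=27
Step 8: insert 32 -> lo=[1, 2, 3, 27] (size 4, max 27) hi=[28, 32, 44, 50] (size 4, min 28) -> median=27.5
Step 9: insert 49 -> lo=[1, 2, 3, 27, 28] (size 5, max 28) hi=[32, 44, 49, 50] (size 4, min 32) -> median=28
Step 10: insert 46 -> lo=[1, 2, 3, 27, 28] (size 5, max 28) hi=[32, 44, 46, 49, 50] (size 5, min 32) -> median=30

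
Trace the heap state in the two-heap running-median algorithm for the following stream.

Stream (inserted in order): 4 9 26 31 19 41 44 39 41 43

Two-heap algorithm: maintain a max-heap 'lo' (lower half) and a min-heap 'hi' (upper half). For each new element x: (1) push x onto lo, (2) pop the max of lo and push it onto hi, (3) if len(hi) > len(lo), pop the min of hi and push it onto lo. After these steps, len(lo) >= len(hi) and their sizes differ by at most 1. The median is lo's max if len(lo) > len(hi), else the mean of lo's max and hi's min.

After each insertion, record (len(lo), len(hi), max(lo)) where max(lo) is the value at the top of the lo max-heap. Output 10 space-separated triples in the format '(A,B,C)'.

Step 1: insert 4 -> lo=[4] hi=[] -> (len(lo)=1, len(hi)=0, max(lo)=4)
Step 2: insert 9 -> lo=[4] hi=[9] -> (len(lo)=1, len(hi)=1, max(lo)=4)
Step 3: insert 26 -> lo=[4, 9] hi=[26] -> (len(lo)=2, len(hi)=1, max(lo)=9)
Step 4: insert 31 -> lo=[4, 9] hi=[26, 31] -> (len(lo)=2, len(hi)=2, max(lo)=9)
Step 5: insert 19 -> lo=[4, 9, 19] hi=[26, 31] -> (len(lo)=3, len(hi)=2, max(lo)=19)
Step 6: insert 41 -> lo=[4, 9, 19] hi=[26, 31, 41] -> (len(lo)=3, len(hi)=3, max(lo)=19)
Step 7: insert 44 -> lo=[4, 9, 19, 26] hi=[31, 41, 44] -> (len(lo)=4, len(hi)=3, max(lo)=26)
Step 8: insert 39 -> lo=[4, 9, 19, 26] hi=[31, 39, 41, 44] -> (len(lo)=4, len(hi)=4, max(lo)=26)
Step 9: insert 41 -> lo=[4, 9, 19, 26, 31] hi=[39, 41, 41, 44] -> (len(lo)=5, len(hi)=4, max(lo)=31)
Step 10: insert 43 -> lo=[4, 9, 19, 26, 31] hi=[39, 41, 41, 43, 44] -> (len(lo)=5, len(hi)=5, max(lo)=31)

Answer: (1,0,4) (1,1,4) (2,1,9) (2,2,9) (3,2,19) (3,3,19) (4,3,26) (4,4,26) (5,4,31) (5,5,31)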